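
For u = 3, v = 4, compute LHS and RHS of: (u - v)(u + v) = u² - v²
LHS = (3 - 4)(3 + 4) = -7
RHS = 3² - 4² = -7

LHS = RHS: the two sides agree.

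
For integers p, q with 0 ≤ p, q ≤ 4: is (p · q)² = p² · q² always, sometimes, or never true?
The identity holds for every pair in the range. For instance at (p, q) = (0, 0): both sides equal 0.

Answer: Always true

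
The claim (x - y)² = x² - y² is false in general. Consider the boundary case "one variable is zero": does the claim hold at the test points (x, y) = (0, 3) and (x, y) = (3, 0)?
At (0, 3): LHS = 9 ≠ RHS = -9
At (3, 0): LHS = 9, RHS = 9 → equal

Answer: Only at (3, 0)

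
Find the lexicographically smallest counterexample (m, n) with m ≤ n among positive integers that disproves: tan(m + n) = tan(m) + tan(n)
(m, n) = (1, 1)

Substituting (1, 1) into the claim:
LHS = tan(1 + 1) = tan(2) ≈ -2.185
RHS = tan(1) + tan(1) = 2·tan(1) ≈ 3.115

Since LHS ≠ RHS, this pair disproves the claim, and no lexicographically smaller pair (m ≤ n, positive integers) does.

For instance (1, 6) is also a counterexample (LHS = tan(7) ≈ 0.8714, RHS = tan(6) + tan(1) ≈ 1.266), but it's lexicographically larger.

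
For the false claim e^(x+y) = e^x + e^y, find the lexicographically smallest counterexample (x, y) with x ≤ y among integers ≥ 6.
Substituting (6, 6) into the claim:
LHS = e^(6+6) = e^12 ≈ 162754.8
RHS = e^6 + e^6 = 2·e^6 ≈ 806.9

Since LHS ≠ RHS, this pair disproves the claim, and no lexicographically smaller pair (x ≤ y, integers ≥ 6) does.

For instance (8, 10) is also a counterexample (LHS = e^18 ≈ 65659969.1, RHS = e^8 + e^10 ≈ 25007.4), but it's lexicographically larger.

Answer: (x, y) = (6, 6)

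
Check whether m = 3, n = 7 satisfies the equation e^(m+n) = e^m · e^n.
Holds

Substituting m = 3, n = 7:

LHS = e^(3+7) = e^10 ≈ 22026.5
RHS = e^3 · e^7 = e^10 ≈ 22026.5

LHS = RHS, so the equation holds at this point.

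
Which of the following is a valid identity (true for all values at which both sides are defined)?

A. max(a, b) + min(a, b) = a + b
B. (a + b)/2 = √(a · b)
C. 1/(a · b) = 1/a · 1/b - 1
A: holds — e.g. at (1, 5), both sides equal 6.
B: fails at (6, 7) — LHS = 13/2, RHS = √(42) ≈ 6.481.
C: fails at (4, 5) — LHS = 1/20, RHS = -19/20.

Answer: A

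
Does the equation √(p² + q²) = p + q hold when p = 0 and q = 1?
Substituting p = 0, q = 1:

LHS = √(0² + 1²) = 1
RHS = 0 + 1 = 1

LHS = RHS, so the equation holds at this point.

Answer: Holds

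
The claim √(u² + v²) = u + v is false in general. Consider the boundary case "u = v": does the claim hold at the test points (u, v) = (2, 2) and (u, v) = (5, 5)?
No, fails at both test points

At (2, 2): LHS = 2·√(2) ≈ 2.828 ≠ RHS = 4
At (5, 5): LHS = 5·√(2) ≈ 7.071 ≠ RHS = 10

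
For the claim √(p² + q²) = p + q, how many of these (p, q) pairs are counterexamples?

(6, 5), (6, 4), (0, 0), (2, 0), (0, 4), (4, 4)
3

Testing each pair:
(6, 5): LHS = √(61) ≈ 7.81, RHS = 11 → counterexample
(6, 4): LHS = 2·√(13) ≈ 7.211, RHS = 10 → counterexample
(0, 0): LHS = 0, RHS = 0 → satisfies claim
(2, 0): LHS = 2, RHS = 2 → satisfies claim
(0, 4): LHS = 4, RHS = 4 → satisfies claim
(4, 4): LHS = 4·√(2) ≈ 5.657, RHS = 8 → counterexample

That makes 3 counterexamples.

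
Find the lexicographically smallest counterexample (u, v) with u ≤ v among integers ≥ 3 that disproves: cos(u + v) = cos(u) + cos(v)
(u, v) = (3, 3)

Substituting (3, 3) into the claim:
LHS = cos(3 + 3) = cos(6) ≈ 0.9602
RHS = cos(3) + cos(3) = 2·cos(3) ≈ -1.98

Since LHS ≠ RHS, this pair disproves the claim, and no lexicographically smaller pair (u ≤ v, integers ≥ 3) does.

For instance (9, 10) is also a counterexample (LHS = cos(19) ≈ 0.9887, RHS = cos(9) + cos(10) ≈ -1.75), but it's lexicographically larger.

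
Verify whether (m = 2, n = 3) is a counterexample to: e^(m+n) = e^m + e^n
Yes

Substituting m = 2, n = 3:
LHS = e^(2+3) = e^5 ≈ 148.4
RHS = e^2 + e^3 ≈ 27.47

Since LHS ≠ RHS, this pair disproves the claim.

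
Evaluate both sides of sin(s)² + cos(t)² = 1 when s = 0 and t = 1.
LHS = sin(0)² + cos(1)² = cos(1)² ≈ 0.2919
RHS = 1

LHS ≠ RHS (they differ by about 0.7081), so the equation does not hold here.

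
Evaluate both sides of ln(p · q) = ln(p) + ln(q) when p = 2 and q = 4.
LHS = ln(2 · 4) = ln(8) ≈ 2.079
RHS = ln(2) + ln(4) ≈ 2.079

LHS = RHS: the two sides agree.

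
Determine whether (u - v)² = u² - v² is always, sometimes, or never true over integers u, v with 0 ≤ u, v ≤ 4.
Sometimes true

It holds at (u, v) = (1, 1) (both sides equal 0), but fails at (u, v) = (4, 2) (LHS = 4, RHS = 12).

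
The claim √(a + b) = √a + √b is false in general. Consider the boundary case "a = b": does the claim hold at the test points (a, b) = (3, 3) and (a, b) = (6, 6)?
At (3, 3): LHS = √(6) ≈ 2.449 ≠ RHS = 2·√(3) ≈ 3.464
At (6, 6): LHS = 2·√(3) ≈ 3.464 ≠ RHS = 2·√(6) ≈ 4.899

Answer: No, fails at both test points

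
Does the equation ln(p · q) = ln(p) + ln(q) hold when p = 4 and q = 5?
Substituting p = 4, q = 5:

LHS = ln(4 · 5) = ln(20) ≈ 2.996
RHS = ln(4) + ln(5) ≈ 2.996

LHS = RHS, so the equation holds at this point.

Answer: Holds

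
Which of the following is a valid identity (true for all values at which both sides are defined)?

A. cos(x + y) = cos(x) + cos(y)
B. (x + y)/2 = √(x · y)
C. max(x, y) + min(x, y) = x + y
C

A: fails at (1, 5) — LHS = cos(6) ≈ 0.9602, RHS = cos(5) + cos(1) ≈ 0.824.
B: fails at (3, 4) — LHS = 7/2, RHS = 2·√(3) ≈ 3.464.
C: holds — e.g. at (2, 7), both sides equal 9.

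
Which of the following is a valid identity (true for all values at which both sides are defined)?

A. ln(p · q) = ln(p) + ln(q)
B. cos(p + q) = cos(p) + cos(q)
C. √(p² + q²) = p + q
A: holds — e.g. at (2, 5), both sides equal ln(10) ≈ 2.303.
B: fails at (2, 4) — LHS = cos(6) ≈ 0.9602, RHS = cos(4) + cos(2) ≈ -1.07.
C: fails at (2, 3) — LHS = √(13) ≈ 3.606, RHS = 5.

Answer: A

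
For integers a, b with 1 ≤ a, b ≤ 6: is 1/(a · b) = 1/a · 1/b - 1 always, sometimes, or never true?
The claim fails for every pair in the range. For instance at (a, b) = (5, 3): LHS = 1/15, RHS = -14/15.

Answer: Never true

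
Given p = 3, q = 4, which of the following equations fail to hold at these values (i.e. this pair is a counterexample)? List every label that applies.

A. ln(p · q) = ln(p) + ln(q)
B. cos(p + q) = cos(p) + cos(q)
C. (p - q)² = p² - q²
Evaluating each claim at the given values:
A. LHS = ln(12) ≈ 2.485, RHS = ln(3) + ln(4) ≈ 2.485 → holds here (LHS = RHS)
B. LHS = cos(7) ≈ 0.7539, RHS = cos(3) + cos(4) ≈ -1.644 → fails here (LHS ≠ RHS)
C. LHS = 1, RHS = -7 → fails here (LHS ≠ RHS)

Answer: B, C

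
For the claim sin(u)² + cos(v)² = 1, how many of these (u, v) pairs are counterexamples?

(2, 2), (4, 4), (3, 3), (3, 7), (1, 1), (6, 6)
Testing each pair:
(2, 2): LHS = cos(2)² + sin(2)² = 1, RHS = 1 → satisfies claim
(4, 4): LHS = cos(4)² + sin(4)² = 1, RHS = 1 → satisfies claim
(3, 3): LHS = sin(3)² + cos(3)² = 1, RHS = 1 → satisfies claim
(3, 7): LHS = sin(3)² + cos(7)² ≈ 0.5883, RHS = 1 → counterexample
(1, 1): LHS = cos(1)² + sin(1)² = 1, RHS = 1 → satisfies claim
(6, 6): LHS = sin(6)² + cos(6)² = 1, RHS = 1 → satisfies claim

That makes 1 counterexample.

Answer: 1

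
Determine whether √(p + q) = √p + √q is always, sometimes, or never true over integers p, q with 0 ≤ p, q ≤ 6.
It holds at (p, q) = (6, 0) (both sides equal √(6) ≈ 2.449), but fails at (p, q) = (6, 3) (LHS = 3, RHS = √(3) + √(6) ≈ 4.182).

Answer: Sometimes true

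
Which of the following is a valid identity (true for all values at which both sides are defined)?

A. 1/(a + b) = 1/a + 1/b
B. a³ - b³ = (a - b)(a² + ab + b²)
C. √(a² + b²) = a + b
B

A: fails at (1, 5) — LHS = 1/6, RHS = 6/5.
B: holds — e.g. at (1, 5), both sides equal -124.
C: fails at (1, 4) — LHS = √(17) ≈ 4.123, RHS = 5.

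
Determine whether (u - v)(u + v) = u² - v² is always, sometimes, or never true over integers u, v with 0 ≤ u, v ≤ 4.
The identity holds for every pair in the range. For instance at (u, v) = (4, 1): both sides equal 15.

Answer: Always true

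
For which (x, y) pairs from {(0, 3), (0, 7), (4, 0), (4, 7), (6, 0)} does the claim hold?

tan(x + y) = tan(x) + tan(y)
(0, 3), (0, 7), (4, 0), (6, 0)

Testing each pair:
(0, 3): LHS = tan(3) ≈ -0.1425, RHS = tan(3) ≈ -0.1425 → holds
(0, 7): LHS = tan(7) ≈ 0.8714, RHS = tan(7) ≈ 0.8714 → holds
(4, 0): LHS = tan(4) ≈ 1.158, RHS = tan(4) ≈ 1.158 → holds
(4, 7): LHS = tan(11) ≈ -226, RHS = tan(7) + tan(4) ≈ 2.029 → fails
(6, 0): LHS = tan(6) ≈ -0.291, RHS = tan(6) ≈ -0.291 → holds

4 of 5 pairs satisfy the claim.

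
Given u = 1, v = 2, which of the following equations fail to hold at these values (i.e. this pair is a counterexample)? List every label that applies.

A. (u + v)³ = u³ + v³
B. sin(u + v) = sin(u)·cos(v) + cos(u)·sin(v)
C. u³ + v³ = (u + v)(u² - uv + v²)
Evaluating each claim at the given values:
A. LHS = 27, RHS = 9 → fails here (LHS ≠ RHS)
B. LHS = sin(3) ≈ 0.1411, RHS = sin(1)·cos(2) + sin(2)·cos(1) ≈ 0.1411 → holds here (LHS = RHS)
C. LHS = 9, RHS = 9 → holds here (LHS = RHS)

Answer: A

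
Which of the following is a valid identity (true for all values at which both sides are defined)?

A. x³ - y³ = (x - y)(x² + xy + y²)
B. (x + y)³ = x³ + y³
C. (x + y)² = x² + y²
A

A: holds — e.g. at (3, 3), both sides equal 0.
B: fails at (4, 6) — LHS = 1000, RHS = 280.
C: fails at (6, 7) — LHS = 169, RHS = 85.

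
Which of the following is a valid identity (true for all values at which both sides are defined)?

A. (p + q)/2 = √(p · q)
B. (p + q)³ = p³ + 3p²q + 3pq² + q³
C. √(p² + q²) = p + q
A: fails at (2, 5) — LHS = 7/2, RHS = √(10) ≈ 3.162.
B: holds — e.g. at (2, 5), both sides equal 343.
C: fails at (1, 5) — LHS = √(26) ≈ 5.099, RHS = 6.

Answer: B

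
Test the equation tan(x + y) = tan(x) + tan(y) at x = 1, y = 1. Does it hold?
Substituting x = 1, y = 1:

LHS = tan(1 + 1) = tan(2) ≈ -2.185
RHS = tan(1) + tan(1) = 2·tan(1) ≈ 3.115

LHS ≠ RHS, so the equation does not hold at this point.

Answer: Fails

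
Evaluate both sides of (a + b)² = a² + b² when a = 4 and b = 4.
LHS = (4 + 4)² = 64
RHS = 4² + 4² = 32

LHS ≠ RHS, so the equation does not hold here.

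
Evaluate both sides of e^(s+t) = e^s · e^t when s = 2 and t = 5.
LHS = e^(2+5) = e^7 ≈ 1097
RHS = e^2 · e^5 = e^7 ≈ 1097

LHS = RHS: the two sides agree.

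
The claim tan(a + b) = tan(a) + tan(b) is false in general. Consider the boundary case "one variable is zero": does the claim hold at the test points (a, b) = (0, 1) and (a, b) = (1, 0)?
At (0, 1): LHS = tan(1) ≈ 1.557, RHS = tan(1) ≈ 1.557 → equal
At (1, 0): LHS = tan(1) ≈ 1.557, RHS = tan(1) ≈ 1.557 → equal

So the claim does hold at both of these boundary points, even though it is not an identity.

Answer: Yes, holds at both test points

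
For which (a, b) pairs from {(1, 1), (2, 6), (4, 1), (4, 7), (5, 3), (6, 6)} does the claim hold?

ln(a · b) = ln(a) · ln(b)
(1, 1)

Testing each pair:
(1, 1): LHS = 0, RHS = 0 → holds
(2, 6): LHS = ln(12) ≈ 2.485, RHS = ln(2)·ln(6) ≈ 1.242 → fails
(4, 1): LHS = ln(4) ≈ 1.386, RHS = 0 → fails
(4, 7): LHS = ln(28) ≈ 3.332, RHS = ln(4)·ln(7) ≈ 2.698 → fails
(5, 3): LHS = ln(15) ≈ 2.708, RHS = ln(3)·ln(5) ≈ 1.768 → fails
(6, 6): LHS = ln(36) ≈ 3.584, RHS = ln(6)² ≈ 3.21 → fails

1 of 6 pairs satisfies the claim.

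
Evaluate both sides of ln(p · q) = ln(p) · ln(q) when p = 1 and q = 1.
LHS = ln(1 · 1) = 0
RHS = ln(1) · ln(1) = 0

LHS = RHS: the two sides agree.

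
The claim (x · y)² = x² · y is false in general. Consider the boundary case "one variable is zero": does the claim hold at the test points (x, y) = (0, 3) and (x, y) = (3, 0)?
At (0, 3): LHS = 0, RHS = 0 → equal
At (3, 0): LHS = 0, RHS = 0 → equal

So the claim does hold at both of these boundary points, even though it is not an identity.

Answer: Yes, holds at both test points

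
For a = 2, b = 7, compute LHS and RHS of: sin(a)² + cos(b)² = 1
LHS = sin(2)² + cos(7)² ≈ 1.395
RHS = 1

LHS ≠ RHS (they differ by about 0.3952), so the equation does not hold here.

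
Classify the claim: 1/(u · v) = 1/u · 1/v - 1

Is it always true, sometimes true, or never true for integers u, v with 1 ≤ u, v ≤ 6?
Never true

The claim fails for every pair in the range. For instance at (u, v) = (3, 5): LHS = 1/15, RHS = -14/15.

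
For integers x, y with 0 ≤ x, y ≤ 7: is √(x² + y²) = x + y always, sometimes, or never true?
Sometimes true

It holds at (x, y) = (0, 4) (both sides equal 4), but fails at (x, y) = (6, 6) (LHS = 6·√(2) ≈ 8.485, RHS = 12).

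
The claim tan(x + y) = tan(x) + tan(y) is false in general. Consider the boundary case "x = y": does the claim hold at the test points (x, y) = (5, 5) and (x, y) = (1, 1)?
At (5, 5): LHS = tan(10) ≈ 0.6484 ≠ RHS = 2·tan(5) ≈ -6.761
At (1, 1): LHS = tan(2) ≈ -2.185 ≠ RHS = 2·tan(1) ≈ 3.115

Answer: No, fails at both test points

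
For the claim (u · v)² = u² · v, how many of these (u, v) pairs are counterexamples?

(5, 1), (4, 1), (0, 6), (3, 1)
0

Testing each pair:
(5, 1): LHS = 25, RHS = 25 → satisfies claim
(4, 1): LHS = 16, RHS = 16 → satisfies claim
(0, 6): LHS = 0, RHS = 0 → satisfies claim
(3, 1): LHS = 9, RHS = 9 → satisfies claim

That makes 0 counterexamples.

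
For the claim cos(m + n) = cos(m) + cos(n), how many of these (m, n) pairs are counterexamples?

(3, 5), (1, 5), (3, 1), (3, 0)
4

Testing each pair:
(3, 5): LHS = cos(8) ≈ -0.1455, RHS = cos(3) + cos(5) ≈ -0.7063 → counterexample
(1, 5): LHS = cos(6) ≈ 0.9602, RHS = cos(5) + cos(1) ≈ 0.824 → counterexample
(3, 1): LHS = cos(4) ≈ -0.6536, RHS = cos(3) + cos(1) ≈ -0.4497 → counterexample
(3, 0): LHS = cos(3) ≈ -0.99, RHS = cos(3) + 1 ≈ 0.01001 → counterexample

That makes 4 counterexamples.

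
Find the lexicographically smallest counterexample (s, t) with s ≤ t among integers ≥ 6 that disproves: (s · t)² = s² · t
(s, t) = (6, 6)

Substituting (6, 6) into the claim:
LHS = (6 · 6)² = 1296
RHS = 6² · 6 = 216

Since LHS ≠ RHS, this pair disproves the claim, and no lexicographically smaller pair (s ≤ t, integers ≥ 6) does.

For instance (8, 13) is also a counterexample (LHS = 10816, RHS = 832), but it's lexicographically larger.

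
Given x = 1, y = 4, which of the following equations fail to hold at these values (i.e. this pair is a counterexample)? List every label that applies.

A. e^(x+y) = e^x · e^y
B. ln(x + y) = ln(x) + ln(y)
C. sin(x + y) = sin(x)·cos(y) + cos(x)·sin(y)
B

Evaluating each claim at the given values:
A. LHS = e^5 ≈ 148.4, RHS = e^5 ≈ 148.4 → holds here (LHS = RHS)
B. LHS = ln(5) ≈ 1.609, RHS = ln(4) ≈ 1.386 → fails here (LHS ≠ RHS)
C. LHS = sin(5) ≈ -0.9589, RHS = sin(1)·cos(4) + sin(4)·cos(1) ≈ -0.9589 → holds here (LHS = RHS)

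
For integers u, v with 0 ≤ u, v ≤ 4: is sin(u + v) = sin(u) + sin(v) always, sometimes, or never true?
Sometimes true

It holds at (u, v) = (0, 3) (both sides equal sin(3) ≈ 0.1411), but fails at (u, v) = (2, 2) (LHS = sin(4) ≈ -0.7568, RHS = 2·sin(2) ≈ 1.819).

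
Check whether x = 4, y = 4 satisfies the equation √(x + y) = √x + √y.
Fails

Substituting x = 4, y = 4:

LHS = √(4 + 4) = 2·√(2) ≈ 2.828
RHS = √4 + √4 = 4

LHS ≠ RHS, so the equation does not hold at this point.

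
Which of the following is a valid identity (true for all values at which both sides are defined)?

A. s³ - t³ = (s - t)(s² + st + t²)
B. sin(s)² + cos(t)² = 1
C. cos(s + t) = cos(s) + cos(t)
A

A: holds — e.g. at (5, 8), both sides equal -387.
B: fails at (6, 7) — LHS = sin(6)² + cos(7)² ≈ 0.6464, RHS = 1.
C: fails at (1, 3) — LHS = cos(4) ≈ -0.6536, RHS = cos(3) + cos(1) ≈ -0.4497.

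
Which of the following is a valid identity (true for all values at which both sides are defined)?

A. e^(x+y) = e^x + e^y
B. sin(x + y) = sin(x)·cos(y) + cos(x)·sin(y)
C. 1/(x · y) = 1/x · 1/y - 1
A: fails at (1, 5) — LHS = e^6 ≈ 403.4, RHS = e + e^5 ≈ 151.1.
B: holds — e.g. at (5, 5), both sides equal sin(10) ≈ -0.544.
C: fails at (2, 4) — LHS = 1/8, RHS = -7/8.

Answer: B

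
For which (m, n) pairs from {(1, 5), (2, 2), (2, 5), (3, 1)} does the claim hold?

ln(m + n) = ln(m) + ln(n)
Testing each pair:
(1, 5): LHS = ln(6) ≈ 1.792, RHS = ln(5) ≈ 1.609 → fails
(2, 2): LHS = ln(4) ≈ 1.386, RHS = 2·ln(2) ≈ 1.386 → holds
(2, 5): LHS = ln(7) ≈ 1.946, RHS = ln(2) + ln(5) ≈ 2.303 → fails
(3, 1): LHS = ln(4) ≈ 1.386, RHS = ln(3) ≈ 1.099 → fails

1 of 4 pairs satisfies the claim.

Answer: (2, 2)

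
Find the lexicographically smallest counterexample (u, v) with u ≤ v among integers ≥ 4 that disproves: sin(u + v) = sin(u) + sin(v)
(u, v) = (4, 4)

Substituting (4, 4) into the claim:
LHS = sin(4 + 4) = sin(8) ≈ 0.9894
RHS = sin(4) + sin(4) = 2·sin(4) ≈ -1.514

Since LHS ≠ RHS, this pair disproves the claim, and no lexicographically smaller pair (u ≤ v, integers ≥ 4) does.

For instance (5, 5) is also a counterexample (LHS = sin(10) ≈ -0.544, RHS = 2·sin(5) ≈ -1.918), but it's lexicographically larger.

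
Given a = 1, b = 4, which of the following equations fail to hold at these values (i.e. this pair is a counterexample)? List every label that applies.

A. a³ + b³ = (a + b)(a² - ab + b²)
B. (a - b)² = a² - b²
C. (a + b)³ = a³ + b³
B, C

Evaluating each claim at the given values:
A. LHS = 65, RHS = 65 → holds here (LHS = RHS)
B. LHS = 9, RHS = -15 → fails here (LHS ≠ RHS)
C. LHS = 125, RHS = 65 → fails here (LHS ≠ RHS)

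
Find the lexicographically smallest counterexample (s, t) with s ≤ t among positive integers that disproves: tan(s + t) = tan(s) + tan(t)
(s, t) = (1, 1)

Substituting (1, 1) into the claim:
LHS = tan(1 + 1) = tan(2) ≈ -2.185
RHS = tan(1) + tan(1) = 2·tan(1) ≈ 3.115

Since LHS ≠ RHS, this pair disproves the claim, and no lexicographically smaller pair (s ≤ t, positive integers) does.

For instance (3, 5) is also a counterexample (LHS = tan(8) ≈ -6.8, RHS = tan(5) + tan(3) ≈ -3.523), but it's lexicographically larger.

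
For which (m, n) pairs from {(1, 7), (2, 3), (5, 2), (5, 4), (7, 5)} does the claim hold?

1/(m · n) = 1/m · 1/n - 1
None

Testing each pair:
(1, 7): LHS = 1/7, RHS = -6/7 → fails
(2, 3): LHS = 1/6, RHS = -5/6 → fails
(5, 2): LHS = 1/10, RHS = -9/10 → fails
(5, 4): LHS = 1/20, RHS = -19/20 → fails
(7, 5): LHS = 1/35, RHS = -34/35 → fails

No pair satisfies the claim.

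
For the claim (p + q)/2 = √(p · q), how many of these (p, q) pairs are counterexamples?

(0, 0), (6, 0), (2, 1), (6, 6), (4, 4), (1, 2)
3

Testing each pair:
(0, 0): LHS = 0, RHS = 0 → satisfies claim
(6, 0): LHS = 3, RHS = 0 → counterexample
(2, 1): LHS = 3/2, RHS = √(2) ≈ 1.414 → counterexample
(6, 6): LHS = 6, RHS = 6 → satisfies claim
(4, 4): LHS = 4, RHS = 4 → satisfies claim
(1, 2): LHS = 3/2, RHS = √(2) ≈ 1.414 → counterexample

That makes 3 counterexamples.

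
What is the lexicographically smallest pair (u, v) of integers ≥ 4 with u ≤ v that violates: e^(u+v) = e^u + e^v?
Substituting (4, 4) into the claim:
LHS = e^(4+4) = e^8 ≈ 2981
RHS = e^4 + e^4 = 2·e^4 ≈ 109.2

Since LHS ≠ RHS, this pair disproves the claim, and no lexicographically smaller pair (u ≤ v, integers ≥ 4) does.

For instance (7, 10) is also a counterexample (LHS = e^17 ≈ 24154952.8, RHS = e^7 + e^10 ≈ 23123.1), but it's lexicographically larger.

Answer: (u, v) = (4, 4)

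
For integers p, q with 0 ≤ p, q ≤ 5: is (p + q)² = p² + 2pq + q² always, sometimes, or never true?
The identity holds for every pair in the range. For instance at (p, q) = (3, 2): both sides equal 25.

Answer: Always true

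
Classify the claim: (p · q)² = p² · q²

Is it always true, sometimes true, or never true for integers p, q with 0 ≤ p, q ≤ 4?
Always true

The identity holds for every pair in the range. For instance at (p, q) = (0, 0): both sides equal 0.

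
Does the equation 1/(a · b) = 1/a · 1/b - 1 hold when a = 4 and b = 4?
Substituting a = 4, b = 4:

LHS = 1/(4 · 4) = 1/16
RHS = 1/4 · 1/4 - 1 = -15/16

LHS ≠ RHS, so the equation does not hold at this point.

Answer: Fails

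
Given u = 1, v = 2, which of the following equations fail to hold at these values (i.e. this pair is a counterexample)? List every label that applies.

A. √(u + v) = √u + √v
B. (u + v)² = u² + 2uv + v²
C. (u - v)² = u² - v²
Evaluating each claim at the given values:
A. LHS = √(3) ≈ 1.732, RHS = 1 + √(2) ≈ 2.414 → fails here (LHS ≠ RHS)
B. LHS = 9, RHS = 9 → holds here (LHS = RHS)
C. LHS = 1, RHS = -3 → fails here (LHS ≠ RHS)

Answer: A, C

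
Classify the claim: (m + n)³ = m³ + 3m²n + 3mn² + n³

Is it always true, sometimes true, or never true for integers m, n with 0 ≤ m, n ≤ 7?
Always true

The identity holds for every pair in the range. For instance at (m, n) = (7, 4): both sides equal 1331.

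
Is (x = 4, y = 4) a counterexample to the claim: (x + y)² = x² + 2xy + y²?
No

Substituting x = 4, y = 4:
LHS = (4 + 4)² = 64
RHS = 4² + 2·4·4 + 4² = 64

The sides agree, so this pair does not disprove the claim.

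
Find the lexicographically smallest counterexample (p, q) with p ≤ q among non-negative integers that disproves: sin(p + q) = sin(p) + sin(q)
(p, q) = (1, 1)

At (0, 3): both sides equal sin(3) ≈ 0.1411, so it holds there.

Substituting (1, 1) into the claim:
LHS = sin(1 + 1) = sin(2) ≈ 0.9093
RHS = sin(1) + sin(1) = 2·sin(1) ≈ 1.683

Since LHS ≠ RHS, this pair disproves the claim, and no lexicographically smaller pair (p ≤ q, non-negative integers) does.

For instance (7, 7) is also a counterexample (LHS = sin(14) ≈ 0.9906, RHS = 2·sin(7) ≈ 1.314), but it's lexicographically larger.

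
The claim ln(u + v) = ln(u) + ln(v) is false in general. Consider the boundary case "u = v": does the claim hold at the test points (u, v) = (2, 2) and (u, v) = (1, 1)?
At (2, 2): LHS = ln(4) ≈ 1.386, RHS = 2·ln(2) ≈ 1.386 → equal
At (1, 1): LHS = ln(2) ≈ 0.6931 ≠ RHS = 0

Answer: Only at (2, 2)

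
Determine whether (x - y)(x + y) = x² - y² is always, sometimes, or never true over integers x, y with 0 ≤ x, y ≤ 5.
The identity holds for every pair in the range. For instance at (x, y) = (5, 0): both sides equal 25.

Answer: Always true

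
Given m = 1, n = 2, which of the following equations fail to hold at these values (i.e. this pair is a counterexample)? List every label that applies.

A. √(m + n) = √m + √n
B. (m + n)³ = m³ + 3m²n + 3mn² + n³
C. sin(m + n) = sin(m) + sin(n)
A, C

Evaluating each claim at the given values:
A. LHS = √(3) ≈ 1.732, RHS = 1 + √(2) ≈ 2.414 → fails here (LHS ≠ RHS)
B. LHS = 27, RHS = 27 → holds here (LHS = RHS)
C. LHS = sin(3) ≈ 0.1411, RHS = sin(1) + sin(2) ≈ 1.751 → fails here (LHS ≠ RHS)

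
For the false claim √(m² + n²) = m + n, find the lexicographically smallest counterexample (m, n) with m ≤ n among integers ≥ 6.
Substituting (6, 6) into the claim:
LHS = √(6² + 6²) = 6·√(2) ≈ 8.485
RHS = 6 + 6 = 12

Since LHS ≠ RHS, this pair disproves the claim, and no lexicographically smaller pair (m ≤ n, integers ≥ 6) does.

For instance (7, 9) is also a counterexample (LHS = √(130) ≈ 11.4, RHS = 16), but it's lexicographically larger.

Answer: (m, n) = (6, 6)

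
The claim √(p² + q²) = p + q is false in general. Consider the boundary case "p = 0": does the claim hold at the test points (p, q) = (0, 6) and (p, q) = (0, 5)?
At (0, 6): LHS = 6, RHS = 6 → equal
At (0, 5): LHS = 5, RHS = 5 → equal

So the claim does hold at both of these boundary points, even though it is not an identity.

Answer: Yes, holds at both test points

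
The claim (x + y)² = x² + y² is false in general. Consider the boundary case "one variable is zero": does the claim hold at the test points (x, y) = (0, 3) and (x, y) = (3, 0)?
Yes, holds at both test points

At (0, 3): LHS = 9, RHS = 9 → equal
At (3, 0): LHS = 9, RHS = 9 → equal

So the claim does hold at both of these boundary points, even though it is not an identity.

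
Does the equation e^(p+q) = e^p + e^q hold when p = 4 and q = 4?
Substituting p = 4, q = 4:

LHS = e^(4+4) = e^8 ≈ 2981
RHS = e^4 + e^4 = 2·e^4 ≈ 109.2

LHS ≠ RHS, so the equation does not hold at this point.

Answer: Fails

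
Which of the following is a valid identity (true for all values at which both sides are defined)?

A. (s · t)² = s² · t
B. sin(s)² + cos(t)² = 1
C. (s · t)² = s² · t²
A: fails at (3, 5) — LHS = 225, RHS = 45.
B: fails at (2, 7) — LHS = cos(7)² + sin(2)² ≈ 1.395, RHS = 1.
C: holds — e.g. at (2, 2), both sides equal 16.

Answer: C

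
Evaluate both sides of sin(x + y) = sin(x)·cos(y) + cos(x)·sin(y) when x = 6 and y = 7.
LHS = sin(6 + 7) = sin(13) ≈ 0.4202
RHS = sin(6)·cos(7) + cos(6)·sin(7) = sin(6)·cos(7) + sin(7)·cos(6) ≈ 0.4202

LHS = RHS: the two sides agree.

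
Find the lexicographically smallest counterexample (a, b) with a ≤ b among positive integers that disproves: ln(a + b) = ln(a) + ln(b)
(a, b) = (1, 1)

Substituting (1, 1) into the claim:
LHS = ln(1 + 1) = ln(2) ≈ 0.6931
RHS = ln(1) + ln(1) = 0

Since LHS ≠ RHS, this pair disproves the claim, and no lexicographically smaller pair (a ≤ b, positive integers) does.

For instance (1, 2) is also a counterexample (LHS = ln(3) ≈ 1.099, RHS = ln(2) ≈ 0.6931), but it's lexicographically larger.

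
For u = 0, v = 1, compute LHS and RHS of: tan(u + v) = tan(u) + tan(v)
LHS = tan(0 + 1) = tan(1) ≈ 1.557
RHS = tan(0) + tan(1) = tan(1) ≈ 1.557

LHS = RHS: the two sides agree.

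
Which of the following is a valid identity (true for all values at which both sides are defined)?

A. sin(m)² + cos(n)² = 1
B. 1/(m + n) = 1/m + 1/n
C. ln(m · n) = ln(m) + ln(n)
A: fails at (4, 6) — LHS = sin(4)² + cos(6)² ≈ 1.495, RHS = 1.
B: fails at (1, 5) — LHS = 1/6, RHS = 6/5.
C: holds — e.g. at (5, 8), both sides equal ln(40) ≈ 3.689.

Answer: C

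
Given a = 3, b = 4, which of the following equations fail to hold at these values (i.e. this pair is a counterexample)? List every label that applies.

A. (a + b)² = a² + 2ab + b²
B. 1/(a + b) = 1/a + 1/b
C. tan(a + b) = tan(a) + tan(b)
B, C

Evaluating each claim at the given values:
A. LHS = 49, RHS = 49 → holds here (LHS = RHS)
B. LHS = 1/7, RHS = 7/12 → fails here (LHS ≠ RHS)
C. LHS = tan(7) ≈ 0.8714, RHS = tan(3) + tan(4) ≈ 1.015 → fails here (LHS ≠ RHS)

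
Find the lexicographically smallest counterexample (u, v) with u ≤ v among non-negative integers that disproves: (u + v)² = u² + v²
(u, v) = (1, 1)

At (0, 1): both sides equal 1, so it holds there.

Substituting (1, 1) into the claim:
LHS = (1 + 1)² = 4
RHS = 1² + 1² = 2

Since LHS ≠ RHS, this pair disproves the claim, and no lexicographically smaller pair (u ≤ v, non-negative integers) does.

For instance (2, 6) is also a counterexample (LHS = 64, RHS = 40), but it's lexicographically larger.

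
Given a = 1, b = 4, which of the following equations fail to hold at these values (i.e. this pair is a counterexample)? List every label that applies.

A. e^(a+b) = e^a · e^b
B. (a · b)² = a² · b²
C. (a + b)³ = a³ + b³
Evaluating each claim at the given values:
A. LHS = e^5 ≈ 148.4, RHS = e^5 ≈ 148.4 → holds here (LHS = RHS)
B. LHS = 16, RHS = 16 → holds here (LHS = RHS)
C. LHS = 125, RHS = 65 → fails here (LHS ≠ RHS)

Answer: C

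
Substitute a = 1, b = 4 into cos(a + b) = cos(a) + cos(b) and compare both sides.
LHS = cos(1 + 4) = cos(5) ≈ 0.2837
RHS = cos(1) + cos(4) ≈ -0.1133

LHS ≠ RHS (they differ by about 0.397), so the equation does not hold here.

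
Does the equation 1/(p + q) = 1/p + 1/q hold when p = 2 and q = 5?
Substituting p = 2, q = 5:

LHS = 1/(2 + 5) = 1/7
RHS = 1/2 + 1/5 = 7/10

LHS ≠ RHS, so the equation does not hold at this point.

Answer: Fails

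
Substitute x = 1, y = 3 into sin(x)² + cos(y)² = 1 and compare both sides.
LHS = sin(1)² + cos(3)² ≈ 1.688
RHS = 1

LHS ≠ RHS (they differ by about 0.6882), so the equation does not hold here.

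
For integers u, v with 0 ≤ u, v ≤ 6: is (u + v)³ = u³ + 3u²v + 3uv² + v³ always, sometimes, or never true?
The identity holds for every pair in the range. For instance at (u, v) = (0, 6): both sides equal 216.

Answer: Always true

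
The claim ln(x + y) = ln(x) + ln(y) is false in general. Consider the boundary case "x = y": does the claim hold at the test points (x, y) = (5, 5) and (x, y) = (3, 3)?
At (5, 5): LHS = ln(10) ≈ 2.303 ≠ RHS = 2·ln(5) ≈ 3.219
At (3, 3): LHS = ln(6) ≈ 1.792 ≠ RHS = 2·ln(3) ≈ 2.197

Answer: No, fails at both test points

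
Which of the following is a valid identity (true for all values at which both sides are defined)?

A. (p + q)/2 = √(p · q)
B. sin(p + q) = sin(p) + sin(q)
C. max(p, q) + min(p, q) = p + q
A: fails at (3, 4) — LHS = 7/2, RHS = 2·√(3) ≈ 3.464.
B: fails at (5, 5) — LHS = sin(10) ≈ -0.544, RHS = 2·sin(5) ≈ -1.918.
C: holds — e.g. at (4, 6), both sides equal 10.

Answer: C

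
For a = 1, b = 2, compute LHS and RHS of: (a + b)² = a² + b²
LHS = (1 + 2)² = 9
RHS = 1² + 2² = 5

LHS ≠ RHS, so the equation does not hold here.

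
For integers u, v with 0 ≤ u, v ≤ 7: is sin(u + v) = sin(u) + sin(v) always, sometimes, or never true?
It holds at (u, v) = (6, 0) (both sides equal sin(6) ≈ -0.2794), but fails at (u, v) = (7, 7) (LHS = sin(14) ≈ 0.9906, RHS = 2·sin(7) ≈ 1.314).

Answer: Sometimes true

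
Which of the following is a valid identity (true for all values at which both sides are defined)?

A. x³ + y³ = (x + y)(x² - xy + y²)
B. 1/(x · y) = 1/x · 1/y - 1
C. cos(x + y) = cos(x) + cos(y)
A

A: holds — e.g. at (2, 7), both sides equal 351.
B: fails at (2, 2) — LHS = 1/4, RHS = -3/4.
C: fails at (1, 3) — LHS = cos(4) ≈ -0.6536, RHS = cos(3) + cos(1) ≈ -0.4497.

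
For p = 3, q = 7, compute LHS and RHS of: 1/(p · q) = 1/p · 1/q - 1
LHS = 1/(3 · 7) = 1/21
RHS = 1/3 · 1/7 - 1 = -20/21

LHS ≠ RHS, so the equation does not hold here.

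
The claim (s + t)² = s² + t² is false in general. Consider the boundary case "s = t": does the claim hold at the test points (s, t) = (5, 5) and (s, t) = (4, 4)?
No, fails at both test points

At (5, 5): LHS = 100 ≠ RHS = 50
At (4, 4): LHS = 64 ≠ RHS = 32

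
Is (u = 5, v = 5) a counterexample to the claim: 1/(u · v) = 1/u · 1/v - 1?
Yes

Substituting u = 5, v = 5:
LHS = 1/(5 · 5) = 1/25
RHS = 1/5 · 1/5 - 1 = -24/25

Since LHS ≠ RHS, this pair disproves the claim.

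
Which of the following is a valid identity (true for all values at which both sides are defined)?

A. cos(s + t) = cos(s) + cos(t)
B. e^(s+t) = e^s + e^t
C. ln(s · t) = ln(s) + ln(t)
A: fails at (4, 5) — LHS = cos(9) ≈ -0.9111, RHS = cos(4) + cos(5) ≈ -0.37.
B: fails at (4, 5) — LHS = e^9 ≈ 8103, RHS = e^4 + e^5 ≈ 203.
C: holds — e.g. at (2, 4), both sides equal ln(8) ≈ 2.079.

Answer: C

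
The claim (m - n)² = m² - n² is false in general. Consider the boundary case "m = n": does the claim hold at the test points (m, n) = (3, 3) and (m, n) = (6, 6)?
Yes, holds at both test points

At (3, 3): LHS = 0, RHS = 0 → equal
At (6, 6): LHS = 0, RHS = 0 → equal

So the claim does hold at both of these boundary points, even though it is not an identity.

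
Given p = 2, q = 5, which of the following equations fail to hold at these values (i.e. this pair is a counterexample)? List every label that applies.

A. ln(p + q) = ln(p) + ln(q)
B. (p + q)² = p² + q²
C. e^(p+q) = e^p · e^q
A, B

Evaluating each claim at the given values:
A. LHS = ln(7) ≈ 1.946, RHS = ln(2) + ln(5) ≈ 2.303 → fails here (LHS ≠ RHS)
B. LHS = 49, RHS = 29 → fails here (LHS ≠ RHS)
C. LHS = e^7 ≈ 1097, RHS = e^7 ≈ 1097 → holds here (LHS = RHS)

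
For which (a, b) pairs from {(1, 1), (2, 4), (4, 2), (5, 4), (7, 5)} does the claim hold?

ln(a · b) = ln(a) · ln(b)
(1, 1)

Testing each pair:
(1, 1): LHS = 0, RHS = 0 → holds
(2, 4): LHS = ln(8) ≈ 2.079, RHS = ln(2)·ln(4) ≈ 0.9609 → fails
(4, 2): LHS = ln(8) ≈ 2.079, RHS = ln(2)·ln(4) ≈ 0.9609 → fails
(5, 4): LHS = ln(20) ≈ 2.996, RHS = ln(4)·ln(5) ≈ 2.231 → fails
(7, 5): LHS = ln(35) ≈ 3.555, RHS = ln(5)·ln(7) ≈ 3.132 → fails

1 of 5 pairs satisfies the claim.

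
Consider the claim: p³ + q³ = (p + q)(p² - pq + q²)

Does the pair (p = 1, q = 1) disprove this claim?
No

Substituting p = 1, q = 1:
LHS = 1³ + 1³ = 2
RHS = (1 + 1)(1² - 1·1 + 1²) = 2

The sides agree, so this pair does not disprove the claim.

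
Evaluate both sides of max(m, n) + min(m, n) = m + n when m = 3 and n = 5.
LHS = max(3, 5) + min(3, 5) = 8
RHS = 3 + 5 = 8

LHS = RHS: the two sides agree.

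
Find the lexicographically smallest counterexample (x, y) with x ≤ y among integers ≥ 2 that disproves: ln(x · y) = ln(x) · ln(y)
Substituting (2, 2) into the claim:
LHS = ln(2 · 2) = ln(4) ≈ 1.386
RHS = ln(2) · ln(2) = ln(2)² ≈ 0.4805

Since LHS ≠ RHS, this pair disproves the claim, and no lexicographically smaller pair (x ≤ y, integers ≥ 2) does.

For instance (2, 5) is also a counterexample (LHS = ln(10) ≈ 2.303, RHS = ln(2)·ln(5) ≈ 1.116), but it's lexicographically larger.

Answer: (x, y) = (2, 2)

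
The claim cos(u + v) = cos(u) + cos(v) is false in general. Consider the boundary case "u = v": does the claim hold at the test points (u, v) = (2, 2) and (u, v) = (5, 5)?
No, fails at both test points

At (2, 2): LHS = cos(4) ≈ -0.6536 ≠ RHS = 2·cos(2) ≈ -0.8323
At (5, 5): LHS = cos(10) ≈ -0.8391 ≠ RHS = 2·cos(5) ≈ 0.5673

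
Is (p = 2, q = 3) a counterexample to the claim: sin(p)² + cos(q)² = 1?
Yes

Substituting p = 2, q = 3:
LHS = sin(2)² + cos(3)² ≈ 1.807
RHS = 1

Since LHS ≠ RHS, this pair disproves the claim.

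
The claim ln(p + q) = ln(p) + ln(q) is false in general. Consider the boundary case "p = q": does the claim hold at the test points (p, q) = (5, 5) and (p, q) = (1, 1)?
No, fails at both test points

At (5, 5): LHS = ln(10) ≈ 2.303 ≠ RHS = 2·ln(5) ≈ 3.219
At (1, 1): LHS = ln(2) ≈ 0.6931 ≠ RHS = 0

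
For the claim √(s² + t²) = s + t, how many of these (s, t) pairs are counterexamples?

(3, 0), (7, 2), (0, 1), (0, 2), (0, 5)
1

Testing each pair:
(3, 0): LHS = 3, RHS = 3 → satisfies claim
(7, 2): LHS = √(53) ≈ 7.28, RHS = 9 → counterexample
(0, 1): LHS = 1, RHS = 1 → satisfies claim
(0, 2): LHS = 2, RHS = 2 → satisfies claim
(0, 5): LHS = 5, RHS = 5 → satisfies claim

That makes 1 counterexample.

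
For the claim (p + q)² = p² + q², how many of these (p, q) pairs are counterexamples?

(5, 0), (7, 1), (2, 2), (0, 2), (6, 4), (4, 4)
4

Testing each pair:
(5, 0): LHS = 25, RHS = 25 → satisfies claim
(7, 1): LHS = 64, RHS = 50 → counterexample
(2, 2): LHS = 16, RHS = 8 → counterexample
(0, 2): LHS = 4, RHS = 4 → satisfies claim
(6, 4): LHS = 100, RHS = 52 → counterexample
(4, 4): LHS = 64, RHS = 32 → counterexample

That makes 4 counterexamples.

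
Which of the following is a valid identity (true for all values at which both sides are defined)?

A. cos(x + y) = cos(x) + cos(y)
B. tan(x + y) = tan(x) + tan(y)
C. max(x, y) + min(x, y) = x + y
C

A: fails at (2, 2) — LHS = cos(4) ≈ -0.6536, RHS = 2·cos(2) ≈ -0.8323.
B: fails at (2, 5) — LHS = tan(7) ≈ 0.8714, RHS = tan(5) + tan(2) ≈ -5.566.
C: holds — e.g. at (3, 3), both sides equal 6.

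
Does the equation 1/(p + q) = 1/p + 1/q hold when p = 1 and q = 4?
Substituting p = 1, q = 4:

LHS = 1/(1 + 4) = 1/5
RHS = 1/1 + 1/4 = 5/4

LHS ≠ RHS, so the equation does not hold at this point.

Answer: Fails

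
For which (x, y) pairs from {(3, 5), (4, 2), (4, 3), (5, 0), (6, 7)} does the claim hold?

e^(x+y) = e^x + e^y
Testing each pair:
(3, 5): LHS = e^8 ≈ 2981, RHS = e^3 + e^5 ≈ 168.5 → fails
(4, 2): LHS = e^6 ≈ 403.4, RHS = e^2 + e^4 ≈ 61.99 → fails
(4, 3): LHS = e^7 ≈ 1097, RHS = e^3 + e^4 ≈ 74.68 → fails
(5, 0): LHS = e^5 ≈ 148.4, RHS = 1 + e^5 ≈ 149.4 → fails
(6, 7): LHS = e^13 ≈ 442413.4, RHS = e^6 + e^7 ≈ 1500 → fails

No pair satisfies the claim.

Answer: None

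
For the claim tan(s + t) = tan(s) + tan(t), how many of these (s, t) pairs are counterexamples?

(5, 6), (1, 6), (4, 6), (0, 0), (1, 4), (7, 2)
5

Testing each pair:
(5, 6): LHS = tan(11) ≈ -226, RHS = tan(5) + tan(6) ≈ -3.672 → counterexample
(1, 6): LHS = tan(7) ≈ 0.8714, RHS = tan(6) + tan(1) ≈ 1.266 → counterexample
(4, 6): LHS = tan(10) ≈ 0.6484, RHS = tan(6) + tan(4) ≈ 0.8668 → counterexample
(0, 0): LHS = 0, RHS = 0 → satisfies claim
(1, 4): LHS = tan(5) ≈ -3.381, RHS = tan(4) + tan(1) ≈ 2.715 → counterexample
(7, 2): LHS = tan(9) ≈ -0.4523, RHS = tan(2) + tan(7) ≈ -1.314 → counterexample

That makes 5 counterexamples.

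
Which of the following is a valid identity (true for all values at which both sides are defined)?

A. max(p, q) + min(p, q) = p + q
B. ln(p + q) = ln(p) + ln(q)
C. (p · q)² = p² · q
A: holds — e.g. at (0, 1), both sides equal 1.
B: fails at (1, 5) — LHS = ln(6) ≈ 1.792, RHS = ln(5) ≈ 1.609.
C: fails at (1, 5) — LHS = 25, RHS = 5.

Answer: A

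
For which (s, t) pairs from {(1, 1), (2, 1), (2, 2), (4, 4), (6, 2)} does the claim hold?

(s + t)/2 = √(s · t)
Testing each pair:
(1, 1): LHS = 1, RHS = 1 → holds
(2, 1): LHS = 3/2, RHS = √(2) ≈ 1.414 → fails
(2, 2): LHS = 2, RHS = 2 → holds
(4, 4): LHS = 4, RHS = 4 → holds
(6, 2): LHS = 4, RHS = 2·√(3) ≈ 3.464 → fails

3 of 5 pairs satisfy the claim.

Answer: (1, 1), (2, 2), (4, 4)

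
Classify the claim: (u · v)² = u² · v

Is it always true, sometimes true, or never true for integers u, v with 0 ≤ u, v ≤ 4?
Sometimes true

It holds at (u, v) = (2, 0) (both sides equal 0), but fails at (u, v) = (2, 2) (LHS = 16, RHS = 8).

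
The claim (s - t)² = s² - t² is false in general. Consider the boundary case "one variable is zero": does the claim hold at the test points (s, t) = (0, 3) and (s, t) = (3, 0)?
At (0, 3): LHS = 9 ≠ RHS = -9
At (3, 0): LHS = 9, RHS = 9 → equal

Answer: Only at (3, 0)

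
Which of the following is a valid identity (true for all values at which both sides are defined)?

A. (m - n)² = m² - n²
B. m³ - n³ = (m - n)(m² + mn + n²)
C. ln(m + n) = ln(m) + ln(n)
A: fails at (1, 5) — LHS = 16, RHS = -24.
B: holds — e.g. at (2, 2), both sides equal 0.
C: fails at (4, 5) — LHS = ln(9) ≈ 2.197, RHS = ln(4) + ln(5) ≈ 2.996.

Answer: B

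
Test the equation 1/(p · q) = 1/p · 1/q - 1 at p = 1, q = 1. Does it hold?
Substituting p = 1, q = 1:

LHS = 1/(1 · 1) = 1
RHS = 1/1 · 1/1 - 1 = 0

LHS ≠ RHS, so the equation does not hold at this point.

Answer: Fails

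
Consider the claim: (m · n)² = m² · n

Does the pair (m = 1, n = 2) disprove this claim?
Yes

Substituting m = 1, n = 2:
LHS = (1 · 2)² = 4
RHS = 1² · 2 = 2

Since LHS ≠ RHS, this pair disproves the claim.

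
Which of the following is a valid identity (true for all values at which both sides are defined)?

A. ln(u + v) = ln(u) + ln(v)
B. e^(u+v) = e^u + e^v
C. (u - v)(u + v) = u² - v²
A: fails at (4, 4) — LHS = ln(8) ≈ 2.079, RHS = 2·ln(4) ≈ 2.773.
B: fails at (3, 5) — LHS = e^8 ≈ 2981, RHS = e^3 + e^5 ≈ 168.5.
C: holds — e.g. at (1, 1), both sides equal 0.

Answer: C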